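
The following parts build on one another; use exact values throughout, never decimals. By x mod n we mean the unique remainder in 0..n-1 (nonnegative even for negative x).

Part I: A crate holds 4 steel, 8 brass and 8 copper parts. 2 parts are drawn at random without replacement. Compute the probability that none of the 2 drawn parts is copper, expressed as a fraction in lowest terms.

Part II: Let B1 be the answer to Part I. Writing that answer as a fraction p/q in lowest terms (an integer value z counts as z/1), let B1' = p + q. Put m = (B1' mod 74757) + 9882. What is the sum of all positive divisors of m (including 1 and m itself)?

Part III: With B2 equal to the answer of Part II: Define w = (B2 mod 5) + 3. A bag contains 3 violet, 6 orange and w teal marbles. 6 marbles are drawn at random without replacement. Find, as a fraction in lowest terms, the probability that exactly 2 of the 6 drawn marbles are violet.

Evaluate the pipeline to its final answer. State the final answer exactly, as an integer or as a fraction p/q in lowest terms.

Part I: total draws C(20,2) = 190; favorable C(12,2) = 66; P = 33/95; answer 33/95
Part II: B1 = 33/95; threaded value p + q = 128; m = 10010; 10010 = 2 * 5 * 7 * 11 * 13; sigma = (1 + 2) * (1 + 5) * (1 + 7) * (1 + 11) * (1 + 13) = 3 * 6 * 8 * 12 * 14 = 24192; answer 24192
Part III: B2 = 24192; w = 5; total draws C(14,6) = 3003; favorable C(3,2)*C(11,4) = 990; P = 30/91; answer 30/91

30/91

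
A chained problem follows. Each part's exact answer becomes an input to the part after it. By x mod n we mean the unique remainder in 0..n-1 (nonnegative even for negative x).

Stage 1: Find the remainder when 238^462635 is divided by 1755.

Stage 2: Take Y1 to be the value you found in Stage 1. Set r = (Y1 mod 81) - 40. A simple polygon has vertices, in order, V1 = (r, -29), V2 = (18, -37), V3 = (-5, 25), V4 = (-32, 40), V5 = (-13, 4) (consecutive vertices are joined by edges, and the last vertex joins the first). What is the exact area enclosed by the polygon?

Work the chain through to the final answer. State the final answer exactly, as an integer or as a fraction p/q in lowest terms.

Stage 1: squarings mod 1755: 238^1=238, 238^2=484, 238^4=841, 238^8=16, 238^16=256, 238^32=601, 238^64=1426, 238^128=1186, 238^256=841, 238^512=16, 238^1024=256, 238^2048=601, 238^4096=1426, 238^8192=1186, 238^16384=841, 238^32768=16, 238^65536=256, 238^131072=601, 238^262144=1426; 238^462635 = 238^1 * 238^2 * 238^8 * 238^32 * 238^256 * 238^512 * 238^1024 * 238^2048 * 238^65536 * 238^131072 * 238^262144 = 907 (mod 1755); answer 907
Stage 2: Y1 = 907; r = -24; cross terms: (-24*-37 - 18*-29)=1410, (18*25 - -5*-37)=265, (-5*40 - -32*25)=600, (-32*4 - -13*40)=392, (-13*-29 - -24*4)=473; twice the area = |3140| = 3140; area = 1570; answer 1570

1570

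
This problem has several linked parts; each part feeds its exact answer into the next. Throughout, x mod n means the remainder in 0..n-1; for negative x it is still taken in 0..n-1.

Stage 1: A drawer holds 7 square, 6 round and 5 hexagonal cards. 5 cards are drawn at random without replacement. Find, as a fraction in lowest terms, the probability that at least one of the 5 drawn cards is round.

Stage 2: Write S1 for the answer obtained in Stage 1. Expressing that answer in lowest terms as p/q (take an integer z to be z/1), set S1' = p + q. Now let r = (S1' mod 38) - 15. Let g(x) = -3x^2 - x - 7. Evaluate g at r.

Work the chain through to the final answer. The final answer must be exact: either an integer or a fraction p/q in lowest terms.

-1481

Stage 1: total draws C(18,5) = 8568; complement C(12,5) = 792; favorable 8568 - 792 = 7776; P = 108/119; answer 108/119
Stage 2: S1 = 108/119; threaded value p + q = 227; r = 22; -3*(22)^2 - 1*(22)^1 - 7 = (-1452) + (-22) + (-7) = -1481; answer -1481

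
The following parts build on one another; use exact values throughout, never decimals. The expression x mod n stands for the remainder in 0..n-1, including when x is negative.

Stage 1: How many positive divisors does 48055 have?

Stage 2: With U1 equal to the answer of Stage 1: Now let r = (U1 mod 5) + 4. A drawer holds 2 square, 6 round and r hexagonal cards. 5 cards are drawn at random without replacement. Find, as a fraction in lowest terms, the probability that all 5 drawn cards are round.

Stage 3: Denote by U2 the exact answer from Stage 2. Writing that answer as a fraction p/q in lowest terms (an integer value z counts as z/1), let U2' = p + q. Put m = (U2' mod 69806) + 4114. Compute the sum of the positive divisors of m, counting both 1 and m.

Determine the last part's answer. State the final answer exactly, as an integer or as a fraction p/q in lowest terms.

6336

Stage 1: 48055 = 5 * 7 * 1373; number of divisors = (1+1) * (1+1) * (1+1) = 8; answer 8
Stage 2: U1 = 8; r = 7; total draws C(15,5) = 3003; favorable C(6,5) = 6; P = 2/1001; answer 2/1001
Stage 3: U2 = 2/1001; threaded value p + q = 1003; m = 5117; 5117 = 7 * 17 * 43; sigma = (1 + 7) * (1 + 17) * (1 + 43) = 8 * 18 * 44 = 6336; answer 6336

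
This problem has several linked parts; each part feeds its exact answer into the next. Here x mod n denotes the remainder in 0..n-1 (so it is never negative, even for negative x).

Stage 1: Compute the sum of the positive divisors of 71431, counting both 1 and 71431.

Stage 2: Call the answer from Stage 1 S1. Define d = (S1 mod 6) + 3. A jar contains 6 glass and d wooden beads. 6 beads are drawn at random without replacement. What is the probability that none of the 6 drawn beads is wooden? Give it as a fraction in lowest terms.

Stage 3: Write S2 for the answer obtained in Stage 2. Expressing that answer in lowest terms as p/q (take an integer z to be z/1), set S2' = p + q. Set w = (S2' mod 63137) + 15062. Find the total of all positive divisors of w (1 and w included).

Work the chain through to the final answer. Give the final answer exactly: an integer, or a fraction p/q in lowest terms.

Stage 1: 71431 = 61 * 1171; sigma = (1 + 61) * (1 + 1171) = 62 * 1172 = 72664; answer 72664
Stage 2: S1 = 72664; d = 7; total draws C(13,6) = 1716; favorable C(6,6) = 1; P = 1/1716; answer 1/1716
Stage 3: S2 = 1/1716; threaded value p + q = 1717; w = 16779; 16779 = 3 * 7 * 17 * 47; sigma = (1 + 3) * (1 + 7) * (1 + 17) * (1 + 47) = 4 * 8 * 18 * 48 = 27648; answer 27648

27648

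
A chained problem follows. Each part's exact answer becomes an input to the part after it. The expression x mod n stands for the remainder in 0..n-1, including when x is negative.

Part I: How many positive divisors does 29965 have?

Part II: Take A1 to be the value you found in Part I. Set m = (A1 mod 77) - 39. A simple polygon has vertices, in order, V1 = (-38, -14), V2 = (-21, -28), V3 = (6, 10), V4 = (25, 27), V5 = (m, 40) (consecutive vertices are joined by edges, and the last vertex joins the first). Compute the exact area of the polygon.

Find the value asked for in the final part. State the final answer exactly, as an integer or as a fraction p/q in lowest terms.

Part I: 29965 = 5 * 13 * 461; number of divisors = (1+1) * (1+1) * (1+1) = 8; answer 8
Part II: A1 = 8; m = -31; cross terms: (-38*-28 - -21*-14)=770, (-21*10 - 6*-28)=-42, (6*27 - 25*10)=-88, (25*40 - -31*27)=1837, (-31*-14 - -38*40)=1954; twice the area = |4431| = 4431; area = 4431/2; answer 4431/2

4431/2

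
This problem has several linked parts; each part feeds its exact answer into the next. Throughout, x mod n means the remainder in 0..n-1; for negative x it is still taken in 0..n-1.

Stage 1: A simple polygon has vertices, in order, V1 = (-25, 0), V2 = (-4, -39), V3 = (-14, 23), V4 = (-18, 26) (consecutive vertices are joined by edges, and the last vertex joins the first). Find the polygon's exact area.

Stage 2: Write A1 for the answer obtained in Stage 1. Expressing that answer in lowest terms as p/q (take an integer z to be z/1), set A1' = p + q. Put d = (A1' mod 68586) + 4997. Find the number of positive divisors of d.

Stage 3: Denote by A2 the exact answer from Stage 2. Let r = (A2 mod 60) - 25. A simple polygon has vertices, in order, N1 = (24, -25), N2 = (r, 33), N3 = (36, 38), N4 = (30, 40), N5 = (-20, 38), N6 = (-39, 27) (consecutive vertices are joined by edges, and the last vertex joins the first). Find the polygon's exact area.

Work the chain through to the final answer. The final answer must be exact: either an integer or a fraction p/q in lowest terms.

1147

Stage 1: cross terms: (-25*-39 - -4*0)=975, (-4*23 - -14*-39)=-638, (-14*26 - -18*23)=50, (-18*0 - -25*26)=650; twice the area = |1037| = 1037; area = 1037/2; answer 1037/2
Stage 2: A1 = 1037/2; threaded value p + q = 1039; d = 6036; 6036 = 2^2 * 3 * 503; number of divisors = (2+1) * (1+1) * (1+1) = 12; answer 12
Stage 3: A2 = 12; r = -13; cross terms: (24*33 - -13*-25)=467, (-13*38 - 36*33)=-1682, (36*40 - 30*38)=300, (30*38 - -20*40)=1940, (-20*27 - -39*38)=942, (-39*-25 - 24*27)=327; twice the area = |2294| = 2294; area = 1147; answer 1147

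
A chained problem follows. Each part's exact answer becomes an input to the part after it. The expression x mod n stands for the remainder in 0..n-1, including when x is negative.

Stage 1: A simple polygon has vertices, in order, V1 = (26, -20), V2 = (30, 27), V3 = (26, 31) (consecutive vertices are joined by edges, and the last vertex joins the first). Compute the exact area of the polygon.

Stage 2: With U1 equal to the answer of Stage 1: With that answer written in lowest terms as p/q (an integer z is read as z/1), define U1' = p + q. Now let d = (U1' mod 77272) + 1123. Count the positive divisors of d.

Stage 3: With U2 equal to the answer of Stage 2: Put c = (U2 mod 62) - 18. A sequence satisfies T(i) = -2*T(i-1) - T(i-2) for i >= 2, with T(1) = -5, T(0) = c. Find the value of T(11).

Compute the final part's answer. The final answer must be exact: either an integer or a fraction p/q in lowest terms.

-195

Stage 1: cross terms: (26*27 - 30*-20)=1302, (30*31 - 26*27)=228, (26*-20 - 26*31)=-1326; twice the area = |204| = 204; area = 102; answer 102
Stage 2: U1 = 102; threaded value p + q = 103; d = 1226; 1226 = 2 * 613; number of divisors = (1+1) * (1+1) = 4; answer 4
Stage 3: U2 = 4; c = -14; T(2) = -2*(-5) - 1*(-14) = 24; iterating: T(2)=24, T(3)=-43, T(4)=62, T(5)=-81, T(6)=100, T(7)=-119, T(8)=138, T(9)=-157, T(10)=176, T(11)=-195; answer -195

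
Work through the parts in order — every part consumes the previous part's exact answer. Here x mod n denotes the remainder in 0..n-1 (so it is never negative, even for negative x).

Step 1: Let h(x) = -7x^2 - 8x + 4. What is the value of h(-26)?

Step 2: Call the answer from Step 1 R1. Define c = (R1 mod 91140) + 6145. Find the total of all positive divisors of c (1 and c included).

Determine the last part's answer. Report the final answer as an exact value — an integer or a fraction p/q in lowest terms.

Step 1: -7*(-26)^2 - 8*(-26)^1 + 4 = (-4732) + (208) + (4) = -4520; answer -4520
Step 2: R1 = -4520; c = 92765; 92765 = 5 * 18553; sigma = (1 + 5) * (1 + 18553) = 6 * 18554 = 111324; answer 111324

111324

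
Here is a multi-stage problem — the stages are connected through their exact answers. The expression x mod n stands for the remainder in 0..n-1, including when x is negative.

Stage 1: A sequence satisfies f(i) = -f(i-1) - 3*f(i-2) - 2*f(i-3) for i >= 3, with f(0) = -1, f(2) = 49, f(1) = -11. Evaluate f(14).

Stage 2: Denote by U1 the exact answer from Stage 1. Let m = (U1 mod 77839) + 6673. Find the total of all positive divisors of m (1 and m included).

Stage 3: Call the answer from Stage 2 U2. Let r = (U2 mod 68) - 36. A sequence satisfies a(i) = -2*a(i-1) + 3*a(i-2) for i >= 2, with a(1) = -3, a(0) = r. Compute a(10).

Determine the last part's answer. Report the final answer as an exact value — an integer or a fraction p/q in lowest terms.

Stage 1: f(3) = -1*(49) - 3*(-11) - 2*(-1) = -14; iterating: f(3)=-14, f(4)=-111, f(5)=55, f(6)=306, f(7)=-249, f(8)=-779, f(9)=914, f(10)=1921, f(11)=-3105, f(12)=-4486, f(13)=9959, f(14)=9709; answer 9709
Stage 2: U1 = 9709; m = 16382; 16382 = 2 * 8191; sigma = (1 + 2) * (1 + 8191) = 3 * 8192 = 24576; answer 24576
Stage 3: U2 = 24576; r = -8; a(2) = -2*(-3) + 3*(-8) = -18; iterating: a(2)=-18, a(3)=27, a(4)=-108, a(5)=297, a(6)=-918, a(7)=2727, a(8)=-8208, a(9)=24597, a(10)=-73818; answer -73818

-73818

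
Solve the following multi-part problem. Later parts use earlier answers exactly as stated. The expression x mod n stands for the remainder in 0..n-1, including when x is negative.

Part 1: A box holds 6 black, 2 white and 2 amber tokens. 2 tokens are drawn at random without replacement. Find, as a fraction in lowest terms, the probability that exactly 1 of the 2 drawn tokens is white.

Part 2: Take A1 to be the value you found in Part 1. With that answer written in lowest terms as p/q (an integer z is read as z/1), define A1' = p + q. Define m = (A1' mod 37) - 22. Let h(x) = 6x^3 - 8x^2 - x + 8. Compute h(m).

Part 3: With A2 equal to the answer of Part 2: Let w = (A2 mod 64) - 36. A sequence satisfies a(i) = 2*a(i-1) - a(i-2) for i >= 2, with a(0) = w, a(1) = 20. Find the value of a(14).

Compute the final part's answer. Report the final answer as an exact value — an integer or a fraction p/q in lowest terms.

462

Part 1: total draws C(10,2) = 45; favorable C(2,1)*C(8,1) = 16; P = 16/45; answer 16/45
Part 2: A1 = 16/45; threaded value p + q = 61; m = 2; 6*(2)^3 - 8*(2)^2 - 1*(2)^1 + 8 = (48) + (-32) + (-2) + (8) = 22; answer 22
Part 3: A2 = 22; w = -14; a(2) = 2*(20) - 1*(-14) = 54; iterating: a(2)=54, a(3)=88, a(4)=122, a(5)=156, a(6)=190, a(7)=224, a(8)=258, a(9)=292, a(10)=326, a(11)=360, a(12)=394, a(13)=428, a(14)=462; answer 462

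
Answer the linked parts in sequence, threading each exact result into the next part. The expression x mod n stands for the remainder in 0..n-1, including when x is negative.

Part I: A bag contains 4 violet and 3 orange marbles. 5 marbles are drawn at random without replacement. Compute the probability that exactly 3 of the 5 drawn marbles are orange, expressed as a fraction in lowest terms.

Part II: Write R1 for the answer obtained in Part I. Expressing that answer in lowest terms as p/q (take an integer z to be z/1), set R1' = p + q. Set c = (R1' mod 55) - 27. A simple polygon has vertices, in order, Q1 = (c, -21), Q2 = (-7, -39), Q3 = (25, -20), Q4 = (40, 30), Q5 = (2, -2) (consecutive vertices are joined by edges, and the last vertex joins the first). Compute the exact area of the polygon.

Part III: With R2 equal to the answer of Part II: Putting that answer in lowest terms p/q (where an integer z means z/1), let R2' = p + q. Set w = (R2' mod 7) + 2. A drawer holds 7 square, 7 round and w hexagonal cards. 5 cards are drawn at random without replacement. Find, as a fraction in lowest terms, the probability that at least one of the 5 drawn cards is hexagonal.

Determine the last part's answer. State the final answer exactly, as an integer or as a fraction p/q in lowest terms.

6751/7752

Part I: total draws C(7,5) = 21; favorable C(3,3)*C(4,2) = 6; P = 2/7; answer 2/7
Part II: R1 = 2/7; threaded value p + q = 9; c = -18; cross terms: (-18*-39 - -7*-21)=555, (-7*-20 - 25*-39)=1115, (25*30 - 40*-20)=1550, (40*-2 - 2*30)=-140, (2*-21 - -18*-2)=-78; twice the area = |3002| = 3002; area = 1501; answer 1501
Part III: R2 = 1501; threaded value p + q = 1502; w = 6; total draws C(20,5) = 15504; complement C(14,5) = 2002; favorable 15504 - 2002 = 13502; P = 6751/7752; answer 6751/7752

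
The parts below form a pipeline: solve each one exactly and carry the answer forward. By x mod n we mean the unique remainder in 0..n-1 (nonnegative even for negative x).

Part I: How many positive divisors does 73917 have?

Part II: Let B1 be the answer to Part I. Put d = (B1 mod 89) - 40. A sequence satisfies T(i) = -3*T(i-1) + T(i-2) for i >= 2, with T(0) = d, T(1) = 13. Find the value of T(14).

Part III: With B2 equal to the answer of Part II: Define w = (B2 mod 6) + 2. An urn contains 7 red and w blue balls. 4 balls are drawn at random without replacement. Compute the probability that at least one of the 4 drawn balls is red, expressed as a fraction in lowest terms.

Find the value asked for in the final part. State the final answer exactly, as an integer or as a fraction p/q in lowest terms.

138/143

Part I: 73917 = 3^2 * 43 * 191; number of divisors = (2+1) * (1+1) * (1+1) = 12; answer 12
Part II: B1 = 12; d = -28; T(2) = -3*(13) + 1*(-28) = -67; iterating: T(2)=-67, T(3)=214, T(4)=-709, T(5)=2341, T(6)=-7732, T(7)=25537, T(8)=-84343, T(9)=278566, T(10)=-920041, T(11)=3038689, T(12)=-10036108, T(13)=33147013, T(14)=-109477147; answer -109477147
Part III: B2 = -109477147; w = 7; total draws C(14,4) = 1001; complement C(7,4) = 35; favorable 1001 - 35 = 966; P = 138/143; answer 138/143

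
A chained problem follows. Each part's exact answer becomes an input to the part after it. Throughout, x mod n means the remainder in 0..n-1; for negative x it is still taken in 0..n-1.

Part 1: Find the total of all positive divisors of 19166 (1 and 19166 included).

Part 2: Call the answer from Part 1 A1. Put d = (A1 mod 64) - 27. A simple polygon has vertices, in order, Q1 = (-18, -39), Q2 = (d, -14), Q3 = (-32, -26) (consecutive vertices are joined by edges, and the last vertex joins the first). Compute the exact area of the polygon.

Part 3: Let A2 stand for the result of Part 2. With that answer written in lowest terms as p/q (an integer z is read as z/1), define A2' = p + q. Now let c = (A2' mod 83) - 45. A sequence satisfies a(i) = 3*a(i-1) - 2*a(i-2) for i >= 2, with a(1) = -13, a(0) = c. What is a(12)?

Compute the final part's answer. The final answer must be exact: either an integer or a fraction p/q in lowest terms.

Part 1: 19166 = 2 * 7 * 37^2; sigma = (1 + 2) * (1 + 7) * (1 + 37 + 1369) = 3 * 8 * 1407 = 33768; answer 33768
Part 2: A1 = 33768; d = 13; cross terms: (-18*-14 - 13*-39)=759, (13*-26 - -32*-14)=-786, (-32*-39 - -18*-26)=780; twice the area = |753| = 753; area = 753/2; answer 753/2
Part 3: A2 = 753/2; threaded value p + q = 755; c = -37; a(2) = 3*(-13) - 2*(-37) = 35; iterating: a(2)=35, a(3)=131, a(4)=323, a(5)=707, a(6)=1475, a(7)=3011, a(8)=6083, a(9)=12227, a(10)=24515, a(11)=49091, a(12)=98243; answer 98243

98243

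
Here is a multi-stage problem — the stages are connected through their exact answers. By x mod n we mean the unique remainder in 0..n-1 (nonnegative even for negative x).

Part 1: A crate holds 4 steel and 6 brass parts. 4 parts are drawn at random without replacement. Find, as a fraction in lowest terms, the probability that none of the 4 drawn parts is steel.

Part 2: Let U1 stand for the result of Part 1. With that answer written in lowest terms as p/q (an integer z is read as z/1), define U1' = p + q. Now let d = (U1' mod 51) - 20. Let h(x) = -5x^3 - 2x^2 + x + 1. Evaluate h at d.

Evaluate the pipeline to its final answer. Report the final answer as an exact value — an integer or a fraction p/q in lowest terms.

571

Part 1: total draws C(10,4) = 210; favorable C(6,4) = 15; P = 1/14; answer 1/14
Part 2: U1 = 1/14; threaded value p + q = 15; d = -5; -5*(-5)^3 - 2*(-5)^2 + 1*(-5)^1 + 1 = (625) + (-50) + (-5) + (1) = 571; answer 571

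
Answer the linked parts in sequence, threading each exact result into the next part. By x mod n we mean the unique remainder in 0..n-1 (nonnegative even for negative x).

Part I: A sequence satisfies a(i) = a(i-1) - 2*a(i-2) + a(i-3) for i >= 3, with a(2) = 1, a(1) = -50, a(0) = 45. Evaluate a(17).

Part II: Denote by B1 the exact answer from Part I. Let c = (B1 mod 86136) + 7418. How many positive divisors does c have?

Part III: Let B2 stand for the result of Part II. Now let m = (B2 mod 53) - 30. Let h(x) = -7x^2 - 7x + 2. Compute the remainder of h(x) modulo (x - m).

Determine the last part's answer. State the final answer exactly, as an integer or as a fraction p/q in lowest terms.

-208

Part I: a(3) = 1*(1) - 2*(-50) + 1*(45) = 146; iterating: a(3)=146, a(4)=94, a(5)=-197, a(6)=-239, a(7)=249, a(8)=530, a(9)=-207, a(10)=-1018, a(11)=-74, a(12)=1755, a(13)=885, a(14)=-2699, a(15)=-2714, a(16)=3569, a(17)=6298; answer 6298
Part II: B1 = 6298; c = 13716; 13716 = 2^2 * 3^3 * 127; number of divisors = (2+1) * (3+1) * (1+1) = 24; answer 24
Part III: B2 = 24; m = -6; remainder = value at the root: -7*(-6)^2 - 7*(-6)^1 + 2 = (-252) + (42) + (2) = -208; answer -208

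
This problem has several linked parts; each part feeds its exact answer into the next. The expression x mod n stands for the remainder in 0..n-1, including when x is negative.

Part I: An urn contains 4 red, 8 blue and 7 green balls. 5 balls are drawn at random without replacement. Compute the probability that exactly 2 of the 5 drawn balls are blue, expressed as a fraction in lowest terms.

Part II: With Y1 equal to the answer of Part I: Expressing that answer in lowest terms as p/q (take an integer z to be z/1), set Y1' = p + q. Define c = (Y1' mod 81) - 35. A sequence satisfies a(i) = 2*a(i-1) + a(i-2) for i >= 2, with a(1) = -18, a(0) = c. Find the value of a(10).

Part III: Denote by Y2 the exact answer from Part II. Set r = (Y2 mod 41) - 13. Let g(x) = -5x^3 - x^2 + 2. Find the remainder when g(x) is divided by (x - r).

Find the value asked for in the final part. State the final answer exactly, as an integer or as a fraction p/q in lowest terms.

-5098

Part I: total draws C(19,5) = 11628; favorable C(8,2)*C(11,3) = 4620; P = 385/969; answer 385/969
Part II: Y1 = 385/969; threaded value p + q = 1354; c = 23; a(2) = 2*(-18) + 1*(23) = -13; iterating: a(2)=-13, a(3)=-44, a(4)=-101, a(5)=-246, a(6)=-593, a(7)=-1432, a(8)=-3457, a(9)=-8346, a(10)=-20149; answer -20149
Part III: Y2 = -20149; r = 10; remainder = value at the root: -5*(10)^3 - 1*(10)^2 + 2 = (-5000) + (-100) + (2) = -5098; answer -5098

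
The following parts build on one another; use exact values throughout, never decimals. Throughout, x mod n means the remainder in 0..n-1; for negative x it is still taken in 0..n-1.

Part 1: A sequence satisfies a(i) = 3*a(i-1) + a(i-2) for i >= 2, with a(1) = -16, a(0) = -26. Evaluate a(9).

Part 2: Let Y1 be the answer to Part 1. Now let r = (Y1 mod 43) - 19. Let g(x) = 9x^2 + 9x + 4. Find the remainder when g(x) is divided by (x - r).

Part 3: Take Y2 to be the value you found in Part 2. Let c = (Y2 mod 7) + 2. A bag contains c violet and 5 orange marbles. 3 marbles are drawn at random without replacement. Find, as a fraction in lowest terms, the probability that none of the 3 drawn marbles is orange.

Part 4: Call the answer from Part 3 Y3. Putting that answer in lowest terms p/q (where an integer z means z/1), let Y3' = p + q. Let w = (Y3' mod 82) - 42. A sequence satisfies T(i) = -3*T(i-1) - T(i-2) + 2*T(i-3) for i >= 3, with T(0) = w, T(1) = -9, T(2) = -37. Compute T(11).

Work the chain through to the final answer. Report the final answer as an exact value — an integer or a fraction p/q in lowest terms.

47489

Part 1: a(2) = 3*(-16) + 1*(-26) = -74; iterating: a(2)=-74, a(3)=-238, a(4)=-788, a(5)=-2602, a(6)=-8594, a(7)=-28384, a(8)=-93746, a(9)=-309622; answer -309622
Part 2: Y1 = -309622; r = 2; remainder = value at the root: 9*(2)^2 + 9*(2)^1 + 4 = (36) + (18) + (4) = 58; answer 58
Part 3: Y2 = 58; c = 4; total draws C(9,3) = 84; favorable C(4,3) = 4; P = 1/21; answer 1/21
Part 4: Y3 = 1/21; threaded value p + q = 22; w = -20; T(3) = -3*(-37) - 1*(-9) + 2*(-20) = 80; iterating: T(3)=80, T(4)=-221, T(5)=509, T(6)=-1146, T(7)=2487, T(8)=-5297, T(9)=11112, T(10)=-23065, T(11)=47489; answer 47489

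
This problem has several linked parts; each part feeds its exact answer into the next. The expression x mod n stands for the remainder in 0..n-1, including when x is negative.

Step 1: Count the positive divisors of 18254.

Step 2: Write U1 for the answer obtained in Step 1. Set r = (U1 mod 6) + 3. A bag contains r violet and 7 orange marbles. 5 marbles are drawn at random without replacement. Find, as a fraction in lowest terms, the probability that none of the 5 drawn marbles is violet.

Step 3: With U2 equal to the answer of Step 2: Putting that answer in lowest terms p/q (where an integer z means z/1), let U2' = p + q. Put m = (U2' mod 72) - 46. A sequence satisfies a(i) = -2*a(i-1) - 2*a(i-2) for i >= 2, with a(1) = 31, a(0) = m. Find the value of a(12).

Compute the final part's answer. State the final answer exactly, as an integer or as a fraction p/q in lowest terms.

2880

Step 1: 18254 = 2 * 9127; number of divisors = (1+1) * (1+1) = 4; answer 4
Step 2: U1 = 4; r = 7; total draws C(14,5) = 2002; favorable C(7,5) = 21; P = 3/286; answer 3/286
Step 3: U2 = 3/286; threaded value p + q = 289; m = -45; a(2) = -2*(31) - 2*(-45) = 28; iterating: a(2)=28, a(3)=-118, a(4)=180, a(5)=-124, a(6)=-112, a(7)=472, a(8)=-720, a(9)=496, a(10)=448, a(11)=-1888, a(12)=2880; answer 2880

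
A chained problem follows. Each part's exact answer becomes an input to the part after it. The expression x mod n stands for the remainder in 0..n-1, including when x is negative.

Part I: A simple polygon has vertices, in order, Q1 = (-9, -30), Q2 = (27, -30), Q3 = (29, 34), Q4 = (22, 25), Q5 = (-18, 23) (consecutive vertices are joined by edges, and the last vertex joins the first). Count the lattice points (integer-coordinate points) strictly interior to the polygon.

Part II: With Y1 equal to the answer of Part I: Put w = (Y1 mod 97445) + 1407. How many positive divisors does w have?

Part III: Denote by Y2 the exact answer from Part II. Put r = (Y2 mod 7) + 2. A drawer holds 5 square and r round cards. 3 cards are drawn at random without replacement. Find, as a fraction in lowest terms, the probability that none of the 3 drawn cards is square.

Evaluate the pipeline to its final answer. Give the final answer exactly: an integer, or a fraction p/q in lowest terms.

4/33

Part I: cross terms: (-9*-30 - 27*-30)=1080, (27*34 - 29*-30)=1788, (29*25 - 22*34)=-23, (22*23 - -18*25)=956, (-18*-30 - -9*23)=747; twice the area = |4548| = 4548; area = 2274; boundary points = 36 + 2 + 1 + 2 + 1 = 42; strictly interior points = area - boundary/2 + 1 = 2254; answer 2254
Part II: Y1 = 2254; w = 3661; 3661 = 7 * 523; number of divisors = (1+1) * (1+1) = 4; answer 4
Part III: Y2 = 4; r = 6; total draws C(11,3) = 165; favorable C(6,3) = 20; P = 4/33; answer 4/33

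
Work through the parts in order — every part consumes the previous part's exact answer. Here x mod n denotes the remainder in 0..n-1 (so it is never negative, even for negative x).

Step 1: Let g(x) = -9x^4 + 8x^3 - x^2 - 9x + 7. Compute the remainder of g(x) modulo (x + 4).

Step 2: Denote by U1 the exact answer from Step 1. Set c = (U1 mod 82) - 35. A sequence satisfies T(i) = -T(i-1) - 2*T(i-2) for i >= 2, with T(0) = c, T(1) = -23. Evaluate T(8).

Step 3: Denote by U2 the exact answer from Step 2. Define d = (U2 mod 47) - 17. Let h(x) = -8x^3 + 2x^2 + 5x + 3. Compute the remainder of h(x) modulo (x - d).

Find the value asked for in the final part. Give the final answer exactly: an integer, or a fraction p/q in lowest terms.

-84103

Step 1: remainder = value at the root: -9*(-4)^4 + 8*(-4)^3 - 1*(-4)^2 - 9*(-4)^1 + 7 = (-2304) + (-512) + (-16) + (36) + (7) = -2789; answer -2789
Step 2: U1 = -2789; c = 46; T(2) = -1*(-23) - 2*(46) = -69; iterating: T(2)=-69, T(3)=115, T(4)=23, T(5)=-253, T(6)=207, T(7)=299, T(8)=-713; answer -713
Step 3: U2 = -713; d = 22; remainder = value at the root: -8*(22)^3 + 2*(22)^2 + 5*(22)^1 + 3 = (-85184) + (968) + (110) + (3) = -84103; answer -84103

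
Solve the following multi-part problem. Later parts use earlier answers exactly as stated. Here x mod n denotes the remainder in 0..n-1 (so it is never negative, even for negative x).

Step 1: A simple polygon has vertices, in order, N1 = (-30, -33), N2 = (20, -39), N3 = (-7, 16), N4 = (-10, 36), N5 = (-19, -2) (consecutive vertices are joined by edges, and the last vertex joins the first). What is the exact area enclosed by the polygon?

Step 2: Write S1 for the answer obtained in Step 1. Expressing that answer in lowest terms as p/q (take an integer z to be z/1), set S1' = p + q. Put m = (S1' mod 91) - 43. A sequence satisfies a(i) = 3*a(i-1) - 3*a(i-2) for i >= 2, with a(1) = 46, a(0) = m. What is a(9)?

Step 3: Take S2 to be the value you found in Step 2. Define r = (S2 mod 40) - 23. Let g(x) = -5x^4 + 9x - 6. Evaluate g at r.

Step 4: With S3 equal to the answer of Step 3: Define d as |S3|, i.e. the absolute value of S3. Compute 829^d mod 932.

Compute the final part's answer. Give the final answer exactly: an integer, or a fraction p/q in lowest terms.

465

Step 1: cross terms: (-30*-39 - 20*-33)=1830, (20*16 - -7*-39)=47, (-7*36 - -10*16)=-92, (-10*-2 - -19*36)=704, (-19*-33 - -30*-2)=567; twice the area = |3056| = 3056; area = 1528; answer 1528
Step 2: S1 = 1528; threaded value p + q = 1529; m = 30; a(2) = 3*(46) - 3*(30) = 48; iterating: a(2)=48, a(3)=6, a(4)=-126, a(5)=-396, a(6)=-810, a(7)=-1242, a(8)=-1296, a(9)=-162; answer -162
Step 3: S2 = -162; r = 15; -5*(15)^4 + 9*(15)^1 - 6 = (-253125) + (135) + (-6) = -252996; answer -252996
Step 4: S3 = -252996; d = 252996; squarings mod 932: 829^1=829, 829^2=357, 829^4=697, 829^8=237, 829^16=249, 829^32=489, 829^64=529, 829^128=241, 829^256=297, 829^512=601, 829^1024=517, 829^2048=737, 829^4096=745, 829^8192=485, 829^16384=361, 829^32768=773, 829^65536=117, 829^131072=641; 829^252996 = 829^4 * 829^64 * 829^1024 * 829^2048 * 829^4096 * 829^16384 * 829^32768 * 829^65536 * 829^131072 = 465 (mod 932); answer 465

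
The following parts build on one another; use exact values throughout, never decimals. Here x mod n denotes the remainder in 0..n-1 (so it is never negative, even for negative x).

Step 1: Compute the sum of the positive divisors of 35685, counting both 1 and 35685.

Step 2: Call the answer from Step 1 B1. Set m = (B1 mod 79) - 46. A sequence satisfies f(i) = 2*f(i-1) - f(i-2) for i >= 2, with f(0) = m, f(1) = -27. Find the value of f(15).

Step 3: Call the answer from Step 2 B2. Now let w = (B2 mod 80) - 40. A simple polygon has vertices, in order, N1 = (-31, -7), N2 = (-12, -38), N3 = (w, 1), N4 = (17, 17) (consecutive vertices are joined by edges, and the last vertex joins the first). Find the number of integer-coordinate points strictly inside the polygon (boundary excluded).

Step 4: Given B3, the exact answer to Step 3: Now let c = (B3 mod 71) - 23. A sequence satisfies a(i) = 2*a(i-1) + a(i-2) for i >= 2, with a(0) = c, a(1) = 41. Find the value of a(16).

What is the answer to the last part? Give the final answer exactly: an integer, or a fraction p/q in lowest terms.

26325012

Step 1: 35685 = 3^2 * 5 * 13 * 61; sigma = (1 + 3 + 9) * (1 + 5) * (1 + 13) * (1 + 61) = 13 * 6 * 14 * 62 = 67704; answer 67704
Step 2: B1 = 67704; m = -45; f(2) = 2*(-27) - 1*(-45) = -9; iterating: f(2)=-9, f(3)=9, f(4)=27, f(5)=45, f(6)=63, f(7)=81, f(8)=99, f(9)=117, f(10)=135, f(11)=153, f(12)=171, f(13)=189, f(14)=207, f(15)=225; answer 225
Step 3: B2 = 225; w = 25; cross terms: (-31*-38 - -12*-7)=1094, (-12*1 - 25*-38)=938, (25*17 - 17*1)=408, (17*-7 - -31*17)=408; twice the area = |2848| = 2848; area = 1424; boundary points = 1 + 1 + 8 + 24 = 34; strictly interior points = area - boundary/2 + 1 = 1408; answer 1408
Step 4: B3 = 1408; c = 36; a(2) = 2*(41) + 1*(36) = 118; iterating: a(2)=118, a(3)=277, a(4)=672, a(5)=1621, a(6)=3914, a(7)=9449, a(8)=22812, a(9)=55073, a(10)=132958, a(11)=320989, a(12)=774936, a(13)=1870861, a(14)=4516658, a(15)=10904177, a(16)=26325012; answer 26325012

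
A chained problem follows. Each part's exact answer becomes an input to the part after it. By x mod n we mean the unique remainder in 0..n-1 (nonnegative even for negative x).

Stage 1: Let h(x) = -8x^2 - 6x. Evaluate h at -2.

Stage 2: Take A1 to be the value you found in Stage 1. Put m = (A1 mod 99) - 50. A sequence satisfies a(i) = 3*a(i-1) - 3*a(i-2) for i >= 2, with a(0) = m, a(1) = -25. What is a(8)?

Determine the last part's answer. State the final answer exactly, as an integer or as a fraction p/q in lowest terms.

4374

Stage 1: -8*(-2)^2 - 6*(-2)^1 = (-32) + (12) = -20; answer -20
Stage 2: A1 = -20; m = 29; a(2) = 3*(-25) - 3*(29) = -162; iterating: a(2)=-162, a(3)=-411, a(4)=-747, a(5)=-1008, a(6)=-783, a(7)=675, a(8)=4374; answer 4374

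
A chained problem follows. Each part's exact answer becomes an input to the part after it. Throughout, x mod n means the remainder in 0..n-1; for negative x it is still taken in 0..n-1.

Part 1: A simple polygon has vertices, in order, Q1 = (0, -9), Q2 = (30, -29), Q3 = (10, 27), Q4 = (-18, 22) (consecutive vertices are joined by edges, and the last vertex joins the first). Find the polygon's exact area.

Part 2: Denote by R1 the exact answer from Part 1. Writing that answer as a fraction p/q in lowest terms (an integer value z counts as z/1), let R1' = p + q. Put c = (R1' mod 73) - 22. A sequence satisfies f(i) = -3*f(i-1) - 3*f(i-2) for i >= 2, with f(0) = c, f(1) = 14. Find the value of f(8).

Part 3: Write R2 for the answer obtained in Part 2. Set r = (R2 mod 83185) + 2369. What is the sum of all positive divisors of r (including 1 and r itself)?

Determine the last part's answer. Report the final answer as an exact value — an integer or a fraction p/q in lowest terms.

Part 1: cross terms: (0*-29 - 30*-9)=270, (30*27 - 10*-29)=1100, (10*22 - -18*27)=706, (-18*-9 - 0*22)=162; twice the area = |2238| = 2238; area = 1119; answer 1119
Part 2: R1 = 1119; threaded value p + q = 1120; c = 3; f(2) = -3*(14) - 3*(3) = -51; iterating: f(2)=-51, f(3)=111, f(4)=-180, f(5)=207, f(6)=-81, f(7)=-378, f(8)=1377; answer 1377
Part 3: R2 = 1377; r = 3746; 3746 = 2 * 1873; sigma = (1 + 2) * (1 + 1873) = 3 * 1874 = 5622; answer 5622

5622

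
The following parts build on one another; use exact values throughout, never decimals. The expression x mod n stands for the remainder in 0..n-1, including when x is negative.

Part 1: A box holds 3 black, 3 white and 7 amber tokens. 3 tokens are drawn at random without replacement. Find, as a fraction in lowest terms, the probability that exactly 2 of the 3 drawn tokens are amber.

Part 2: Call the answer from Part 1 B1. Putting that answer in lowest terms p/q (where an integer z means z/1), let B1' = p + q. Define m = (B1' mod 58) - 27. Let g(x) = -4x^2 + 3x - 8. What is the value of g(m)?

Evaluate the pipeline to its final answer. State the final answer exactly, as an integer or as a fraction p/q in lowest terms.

-93

Part 1: total draws C(13,3) = 286; favorable C(7,2)*C(6,1) = 126; P = 63/143; answer 63/143
Part 2: B1 = 63/143; threaded value p + q = 206; m = 5; -4*(5)^2 + 3*(5)^1 - 8 = (-100) + (15) + (-8) = -93; answer -93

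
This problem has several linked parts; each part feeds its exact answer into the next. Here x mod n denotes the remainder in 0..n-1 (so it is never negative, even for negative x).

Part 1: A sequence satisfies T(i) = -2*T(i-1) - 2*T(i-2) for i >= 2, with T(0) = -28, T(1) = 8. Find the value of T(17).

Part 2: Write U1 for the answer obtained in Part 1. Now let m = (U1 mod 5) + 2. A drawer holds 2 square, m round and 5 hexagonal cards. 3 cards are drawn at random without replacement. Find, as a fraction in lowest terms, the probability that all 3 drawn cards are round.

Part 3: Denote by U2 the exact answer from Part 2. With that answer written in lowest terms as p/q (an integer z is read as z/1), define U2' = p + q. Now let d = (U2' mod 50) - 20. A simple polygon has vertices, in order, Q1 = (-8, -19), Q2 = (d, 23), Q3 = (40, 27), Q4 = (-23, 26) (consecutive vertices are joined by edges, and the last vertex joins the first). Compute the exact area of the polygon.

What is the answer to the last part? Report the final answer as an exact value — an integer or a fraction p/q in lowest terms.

670

Part 1: T(2) = -2*(8) - 2*(-28) = 40; iterating: T(2)=40, T(3)=-96, T(4)=112, T(5)=-32, T(6)=-160, T(7)=384, T(8)=-448, T(9)=128, T(10)=640, T(11)=-1536, T(12)=1792, T(13)=-512, T(14)=-2560, T(15)=6144, T(16)=-7168, T(17)=2048; answer 2048
Part 2: U1 = 2048; m = 5; total draws C(12,3) = 220; favorable C(5,3) = 10; P = 1/22; answer 1/22
Part 3: U2 = 1/22; threaded value p + q = 23; d = 3; cross terms: (-8*23 - 3*-19)=-127, (3*27 - 40*23)=-839, (40*26 - -23*27)=1661, (-23*-19 - -8*26)=645; twice the area = |1340| = 1340; area = 670; answer 670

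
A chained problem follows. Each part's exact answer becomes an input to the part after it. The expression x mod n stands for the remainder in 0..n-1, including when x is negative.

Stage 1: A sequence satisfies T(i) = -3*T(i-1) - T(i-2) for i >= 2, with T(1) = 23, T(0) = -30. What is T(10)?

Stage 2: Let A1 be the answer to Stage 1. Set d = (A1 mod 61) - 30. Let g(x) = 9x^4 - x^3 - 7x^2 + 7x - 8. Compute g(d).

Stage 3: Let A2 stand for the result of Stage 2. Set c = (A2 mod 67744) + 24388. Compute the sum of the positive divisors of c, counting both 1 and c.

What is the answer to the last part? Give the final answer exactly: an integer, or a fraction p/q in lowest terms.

Stage 1: T(2) = -3*(23) - 1*(-30) = -39; iterating: T(2)=-39, T(3)=94, T(4)=-243, T(5)=635, T(6)=-1662, T(7)=4351, T(8)=-11391, T(9)=29822, T(10)=-78075; answer -78075
Stage 2: A1 = -78075; d = -25; 9*(-25)^4 - 1*(-25)^3 - 7*(-25)^2 + 7*(-25)^1 - 8 = (3515625) + (15625) + (-4375) + (-175) + (-8) = 3526692; answer 3526692
Stage 3: A2 = 3526692; c = 28392; 28392 = 2^3 * 3 * 7 * 13^2; sigma = (1 + 2 + 4 + 8) * (1 + 3) * (1 + 7) * (1 + 13 + 169) = 15 * 4 * 8 * 183 = 87840; answer 87840

87840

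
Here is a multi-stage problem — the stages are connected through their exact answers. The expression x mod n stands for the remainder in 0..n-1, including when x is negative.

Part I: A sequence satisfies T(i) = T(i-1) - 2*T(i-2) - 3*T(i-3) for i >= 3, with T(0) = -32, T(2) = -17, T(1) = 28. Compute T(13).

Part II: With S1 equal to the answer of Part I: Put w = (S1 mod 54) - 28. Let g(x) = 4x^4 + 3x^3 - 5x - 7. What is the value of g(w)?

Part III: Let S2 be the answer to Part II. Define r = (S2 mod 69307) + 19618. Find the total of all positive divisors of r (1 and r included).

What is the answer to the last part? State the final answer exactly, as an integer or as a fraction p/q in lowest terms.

Part I: T(3) = 1*(-17) - 2*(28) - 3*(-32) = 23; iterating: T(3)=23, T(4)=-27, T(5)=-22, T(6)=-37, T(7)=88, T(8)=228, T(9)=163, T(10)=-557, T(11)=-1567, T(12)=-942, T(13)=3863; answer 3863
Part II: S1 = 3863; w = 1; 4*(1)^4 + 3*(1)^3 - 5*(1)^1 - 7 = (4) + (3) + (-5) + (-7) = -5; answer -5
Part III: S2 = -5; r = 88920; 88920 = 2^3 * 3^2 * 5 * 13 * 19; sigma = (1 + 2 + 4 + 8) * (1 + 3 + 9) * (1 + 5) * (1 + 13) * (1 + 19) = 15 * 13 * 6 * 14 * 20 = 327600; answer 327600

327600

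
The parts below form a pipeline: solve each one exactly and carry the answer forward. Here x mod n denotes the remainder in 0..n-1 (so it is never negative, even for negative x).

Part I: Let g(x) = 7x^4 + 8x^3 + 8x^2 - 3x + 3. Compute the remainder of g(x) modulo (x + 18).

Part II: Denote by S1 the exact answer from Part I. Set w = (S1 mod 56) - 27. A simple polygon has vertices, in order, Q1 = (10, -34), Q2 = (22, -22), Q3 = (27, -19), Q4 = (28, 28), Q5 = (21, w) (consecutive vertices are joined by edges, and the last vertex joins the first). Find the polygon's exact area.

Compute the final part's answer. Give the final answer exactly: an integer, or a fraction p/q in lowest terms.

Part I: remainder = value at the root: 7*(-18)^4 + 8*(-18)^3 + 8*(-18)^2 - 3*(-18)^1 + 3 = (734832) + (-46656) + (2592) + (54) + (3) = 690825; answer 690825
Part II: S1 = 690825; w = -18; cross terms: (10*-22 - 22*-34)=528, (22*-19 - 27*-22)=176, (27*28 - 28*-19)=1288, (28*-18 - 21*28)=-1092, (21*-34 - 10*-18)=-534; twice the area = |366| = 366; area = 183; answer 183

183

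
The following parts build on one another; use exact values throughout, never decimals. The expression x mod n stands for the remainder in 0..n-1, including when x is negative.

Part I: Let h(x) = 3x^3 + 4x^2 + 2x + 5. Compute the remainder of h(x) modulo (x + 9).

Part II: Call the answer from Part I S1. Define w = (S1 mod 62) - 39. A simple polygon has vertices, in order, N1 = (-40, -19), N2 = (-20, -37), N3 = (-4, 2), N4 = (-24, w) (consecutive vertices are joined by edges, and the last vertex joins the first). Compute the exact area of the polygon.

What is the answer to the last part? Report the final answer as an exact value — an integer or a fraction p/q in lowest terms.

834

Part I: remainder = value at the root: 3*(-9)^3 + 4*(-9)^2 + 2*(-9)^1 + 5 = (-2187) + (324) + (-18) + (5) = -1876; answer -1876
Part II: S1 = -1876; w = 7; cross terms: (-40*-37 - -20*-19)=1100, (-20*2 - -4*-37)=-188, (-4*7 - -24*2)=20, (-24*-19 - -40*7)=736; twice the area = |1668| = 1668; area = 834; answer 834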